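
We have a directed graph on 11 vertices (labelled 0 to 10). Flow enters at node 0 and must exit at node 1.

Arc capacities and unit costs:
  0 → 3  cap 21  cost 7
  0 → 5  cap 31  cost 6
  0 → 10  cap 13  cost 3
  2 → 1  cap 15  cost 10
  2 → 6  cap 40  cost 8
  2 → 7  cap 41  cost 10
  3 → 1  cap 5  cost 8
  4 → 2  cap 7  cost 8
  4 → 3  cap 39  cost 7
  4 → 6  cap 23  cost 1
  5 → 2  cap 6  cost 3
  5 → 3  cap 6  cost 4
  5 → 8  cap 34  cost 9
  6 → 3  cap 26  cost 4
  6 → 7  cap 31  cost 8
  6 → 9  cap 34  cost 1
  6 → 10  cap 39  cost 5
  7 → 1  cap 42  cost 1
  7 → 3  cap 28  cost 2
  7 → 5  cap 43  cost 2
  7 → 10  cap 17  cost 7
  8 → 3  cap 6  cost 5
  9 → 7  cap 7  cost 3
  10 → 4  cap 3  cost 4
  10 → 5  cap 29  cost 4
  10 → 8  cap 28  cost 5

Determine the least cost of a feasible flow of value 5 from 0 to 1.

shortest-cost path #1: 0→10→4→6→9→7→1 push 3 @ unit cost 13 (adds 39)
shortest-cost path #2: 0→3→1 push 2 @ unit cost 15 (adds 30)
total cost = 69

Minimum cost for 5 units: 69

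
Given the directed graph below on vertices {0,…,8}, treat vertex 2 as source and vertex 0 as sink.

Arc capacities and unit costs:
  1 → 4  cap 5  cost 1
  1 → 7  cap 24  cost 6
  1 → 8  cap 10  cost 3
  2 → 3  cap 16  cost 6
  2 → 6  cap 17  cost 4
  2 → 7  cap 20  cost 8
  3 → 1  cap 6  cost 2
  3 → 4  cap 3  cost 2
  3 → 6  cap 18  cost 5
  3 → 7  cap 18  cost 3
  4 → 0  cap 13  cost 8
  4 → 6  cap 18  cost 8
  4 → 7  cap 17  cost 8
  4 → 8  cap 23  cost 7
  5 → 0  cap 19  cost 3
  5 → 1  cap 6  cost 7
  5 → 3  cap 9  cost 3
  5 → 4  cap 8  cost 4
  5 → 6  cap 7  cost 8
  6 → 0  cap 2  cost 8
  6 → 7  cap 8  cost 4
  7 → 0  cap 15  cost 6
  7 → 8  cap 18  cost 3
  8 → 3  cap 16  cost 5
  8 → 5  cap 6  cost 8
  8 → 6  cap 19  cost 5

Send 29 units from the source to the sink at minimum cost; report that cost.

Minimum cost for 29 units: 455

shortest-cost path #1: 2→6→0 push 2 @ unit cost 12 (adds 24)
shortest-cost path #2: 2→7→0 push 15 @ unit cost 14 (adds 210)
shortest-cost path #3: 2→3→4→0 push 3 @ unit cost 16 (adds 48)
shortest-cost path #4: 2→3→1→4→0 push 5 @ unit cost 17 (adds 85)
shortest-cost path #5: 2→7→8→5→0 push 4 @ unit cost 22 (adds 88)
total cost = 455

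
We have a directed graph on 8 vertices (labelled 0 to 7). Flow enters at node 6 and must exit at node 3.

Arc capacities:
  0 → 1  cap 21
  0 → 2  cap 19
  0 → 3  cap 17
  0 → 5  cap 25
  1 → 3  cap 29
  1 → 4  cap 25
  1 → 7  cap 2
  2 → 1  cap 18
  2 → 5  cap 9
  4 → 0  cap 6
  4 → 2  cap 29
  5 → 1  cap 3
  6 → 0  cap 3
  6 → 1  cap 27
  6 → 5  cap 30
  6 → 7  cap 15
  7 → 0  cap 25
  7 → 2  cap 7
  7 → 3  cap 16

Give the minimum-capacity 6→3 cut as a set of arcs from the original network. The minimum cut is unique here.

augment #1: 6→0→3 push 3
augment #2: 6→1→3 push 27
augment #3: 6→7→3 push 15
augment #4: 6→5→1→3 push 2
augment #5: 6→5→1→7→3 push 1
max flow = 48; residual-reachable set from 6 gives S-side
cut edges (S→T): {(5,1), (6,0), (6,1), (6,7)} total cap 48

Min-cut arcs: {(5,1), (6,0), (6,1), (6,7)} (total capacity 48)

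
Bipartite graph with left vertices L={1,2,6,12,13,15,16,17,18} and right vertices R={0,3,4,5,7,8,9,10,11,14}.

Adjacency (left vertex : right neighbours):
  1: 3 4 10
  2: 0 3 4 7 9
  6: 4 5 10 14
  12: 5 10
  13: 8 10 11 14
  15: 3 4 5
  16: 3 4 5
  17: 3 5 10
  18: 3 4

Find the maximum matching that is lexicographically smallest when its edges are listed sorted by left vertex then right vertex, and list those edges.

Lex-smallest maximum matching: {(1,3), (2,0), (6,14), (12,5), (13,8), (15,4), (17,10)}

|M| = 7 (so the lex-smallest maximum matching has 7 edges)
process left vertices in ascending order; for each, take the smallest-labelled available neighbour that still permits 7 edges overall, or leave it unmatched if none does
lex-smallest matching: {1-3, 2-0, 6-14, 12-5, 13-8, 15-4, 17-10}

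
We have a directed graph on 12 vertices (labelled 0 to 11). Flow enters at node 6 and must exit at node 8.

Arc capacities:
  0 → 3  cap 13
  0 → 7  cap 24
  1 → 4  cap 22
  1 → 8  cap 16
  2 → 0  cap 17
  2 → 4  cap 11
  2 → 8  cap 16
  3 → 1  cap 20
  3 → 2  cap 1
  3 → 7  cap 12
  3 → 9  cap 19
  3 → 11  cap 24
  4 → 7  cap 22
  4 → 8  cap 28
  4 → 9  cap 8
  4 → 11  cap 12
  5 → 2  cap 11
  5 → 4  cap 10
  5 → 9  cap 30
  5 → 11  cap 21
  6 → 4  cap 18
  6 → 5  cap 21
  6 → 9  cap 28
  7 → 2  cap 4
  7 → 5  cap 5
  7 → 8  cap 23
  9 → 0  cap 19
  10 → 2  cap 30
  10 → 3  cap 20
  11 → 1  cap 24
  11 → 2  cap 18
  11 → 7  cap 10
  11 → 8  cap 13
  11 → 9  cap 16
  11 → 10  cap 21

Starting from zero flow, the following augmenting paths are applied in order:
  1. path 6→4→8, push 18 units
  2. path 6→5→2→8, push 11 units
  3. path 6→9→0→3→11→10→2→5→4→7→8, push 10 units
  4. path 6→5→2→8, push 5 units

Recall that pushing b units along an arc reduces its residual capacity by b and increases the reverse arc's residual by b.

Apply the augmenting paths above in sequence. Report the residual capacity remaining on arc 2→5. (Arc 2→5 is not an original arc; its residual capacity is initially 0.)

Residual capacity of (2,5): 6

after path 1 (6→4→8, push 18): res(2,5)=0
after path 2 (6→5→2→8, push 11): res(2,5)=11
after path 3 (6→9→0→3→11→10→2→5→4→7→8, push 10): res(2,5)=1
after path 4 (6→5→2→8, push 5): res(2,5)=6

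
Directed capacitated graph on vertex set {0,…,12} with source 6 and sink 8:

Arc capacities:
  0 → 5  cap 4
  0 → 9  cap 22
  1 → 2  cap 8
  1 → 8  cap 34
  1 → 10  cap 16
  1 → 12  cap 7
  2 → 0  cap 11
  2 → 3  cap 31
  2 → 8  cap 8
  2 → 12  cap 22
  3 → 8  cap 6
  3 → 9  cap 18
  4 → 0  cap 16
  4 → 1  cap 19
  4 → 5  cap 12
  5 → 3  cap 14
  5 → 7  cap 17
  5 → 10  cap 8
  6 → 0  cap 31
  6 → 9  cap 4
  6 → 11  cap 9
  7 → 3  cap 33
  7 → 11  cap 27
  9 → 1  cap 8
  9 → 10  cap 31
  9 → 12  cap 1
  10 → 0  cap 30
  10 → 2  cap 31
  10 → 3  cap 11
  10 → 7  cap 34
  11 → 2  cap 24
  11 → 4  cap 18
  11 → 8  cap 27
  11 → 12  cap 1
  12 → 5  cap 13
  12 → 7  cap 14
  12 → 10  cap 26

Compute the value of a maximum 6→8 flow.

augment #1: 6→11→8 bottleneck 9, total now 9
augment #2: 6→9→1→8 bottleneck 4, total now 13
augment #3: 6→0→5→3→8 bottleneck 4, total now 17
augment #4: 6→0→9→1→8 bottleneck 4, total now 21
augment #5: 6→0→9→10→2→8 bottleneck 8, total now 29
augment #6: 6→0→9→10→3→8 bottleneck 2, total now 31
augment #7: 6→0→9→10→7→11→8 bottleneck 8, total now 39

Maximum flow value: 39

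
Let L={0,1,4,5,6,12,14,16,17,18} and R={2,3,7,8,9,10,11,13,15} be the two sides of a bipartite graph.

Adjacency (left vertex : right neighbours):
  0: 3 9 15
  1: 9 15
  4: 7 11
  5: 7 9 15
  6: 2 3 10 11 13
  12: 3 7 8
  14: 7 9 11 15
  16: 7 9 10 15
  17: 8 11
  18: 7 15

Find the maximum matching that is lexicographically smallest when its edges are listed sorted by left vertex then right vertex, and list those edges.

Lex-smallest maximum matching: {(0,3), (1,9), (4,7), (5,15), (6,2), (12,8), (14,11), (16,10)}

|M| = 8 (so the lex-smallest maximum matching has 8 edges)
process left vertices in ascending order; for each, take the smallest-labelled available neighbour that still permits 8 edges overall, or leave it unmatched if none does
lex-smallest matching: {0-3, 1-9, 4-7, 5-15, 6-2, 12-8, 14-11, 16-10}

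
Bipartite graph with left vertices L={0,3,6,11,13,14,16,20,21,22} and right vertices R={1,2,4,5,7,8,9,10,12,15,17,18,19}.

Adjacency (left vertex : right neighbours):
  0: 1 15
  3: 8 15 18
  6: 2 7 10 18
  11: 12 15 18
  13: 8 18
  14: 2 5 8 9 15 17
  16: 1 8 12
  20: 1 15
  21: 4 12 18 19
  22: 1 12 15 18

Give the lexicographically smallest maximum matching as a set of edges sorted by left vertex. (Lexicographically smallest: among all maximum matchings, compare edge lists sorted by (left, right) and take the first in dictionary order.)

|M| = 8 (so the lex-smallest maximum matching has 8 edges)
process left vertices in ascending order; for each, take the smallest-labelled available neighbour that still permits 8 edges overall, or leave it unmatched if none does
lex-smallest matching: {0-1, 3-8, 6-2, 11-12, 13-18, 14-5, 20-15, 21-4}

Lex-smallest maximum matching: {(0,1), (3,8), (6,2), (11,12), (13,18), (14,5), (20,15), (21,4)}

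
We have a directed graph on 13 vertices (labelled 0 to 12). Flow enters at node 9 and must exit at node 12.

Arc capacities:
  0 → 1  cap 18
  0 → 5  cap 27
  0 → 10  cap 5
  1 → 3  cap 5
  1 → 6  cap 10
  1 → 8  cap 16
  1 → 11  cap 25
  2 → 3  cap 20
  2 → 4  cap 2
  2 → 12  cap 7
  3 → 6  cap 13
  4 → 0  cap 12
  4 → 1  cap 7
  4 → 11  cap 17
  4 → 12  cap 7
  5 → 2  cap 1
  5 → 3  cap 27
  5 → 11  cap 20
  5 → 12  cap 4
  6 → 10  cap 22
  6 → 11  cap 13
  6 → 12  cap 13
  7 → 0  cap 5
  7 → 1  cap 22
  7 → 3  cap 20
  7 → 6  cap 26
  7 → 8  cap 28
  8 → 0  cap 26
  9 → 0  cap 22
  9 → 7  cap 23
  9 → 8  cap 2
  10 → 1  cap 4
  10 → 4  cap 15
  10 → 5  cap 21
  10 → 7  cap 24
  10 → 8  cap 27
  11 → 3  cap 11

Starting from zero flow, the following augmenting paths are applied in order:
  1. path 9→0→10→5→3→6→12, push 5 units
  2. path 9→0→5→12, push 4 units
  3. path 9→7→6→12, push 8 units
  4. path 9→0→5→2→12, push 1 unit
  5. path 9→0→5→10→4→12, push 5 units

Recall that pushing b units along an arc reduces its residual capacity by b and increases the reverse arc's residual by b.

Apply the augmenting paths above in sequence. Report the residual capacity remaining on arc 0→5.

after path 1 (9→0→10→5→3→6→12, push 5): res(0,5)=27
after path 2 (9→0→5→12, push 4): res(0,5)=23
after path 3 (9→7→6→12, push 8): res(0,5)=23
after path 4 (9→0→5→2→12, push 1): res(0,5)=22
after path 5 (9→0→5→10→4→12, push 5): res(0,5)=17

Residual capacity of (0,5): 17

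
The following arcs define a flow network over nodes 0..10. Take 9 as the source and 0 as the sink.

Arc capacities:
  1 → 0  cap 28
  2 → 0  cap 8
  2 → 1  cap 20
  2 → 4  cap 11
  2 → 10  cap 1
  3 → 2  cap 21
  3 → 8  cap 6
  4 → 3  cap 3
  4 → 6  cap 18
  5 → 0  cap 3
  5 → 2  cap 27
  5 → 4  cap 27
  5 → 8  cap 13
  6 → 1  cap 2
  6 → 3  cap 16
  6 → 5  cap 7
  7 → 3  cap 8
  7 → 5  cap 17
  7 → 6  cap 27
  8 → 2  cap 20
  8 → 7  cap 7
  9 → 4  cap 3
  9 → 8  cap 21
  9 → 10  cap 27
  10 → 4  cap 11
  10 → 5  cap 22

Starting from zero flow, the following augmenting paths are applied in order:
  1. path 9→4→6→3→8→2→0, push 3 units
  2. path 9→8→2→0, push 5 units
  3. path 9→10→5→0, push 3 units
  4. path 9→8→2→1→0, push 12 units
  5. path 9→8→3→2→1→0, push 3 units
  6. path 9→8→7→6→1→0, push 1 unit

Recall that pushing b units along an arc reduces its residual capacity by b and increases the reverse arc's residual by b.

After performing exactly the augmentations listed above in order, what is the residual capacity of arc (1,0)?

after path 1 (9→4→6→3→8→2→0, push 3): res(1,0)=28
after path 2 (9→8→2→0, push 5): res(1,0)=28
after path 3 (9→10→5→0, push 3): res(1,0)=28
after path 4 (9→8→2→1→0, push 12): res(1,0)=16
after path 5 (9→8→3→2→1→0, push 3): res(1,0)=13
after path 6 (9→8→7→6→1→0, push 1): res(1,0)=12

Residual capacity of (1,0): 12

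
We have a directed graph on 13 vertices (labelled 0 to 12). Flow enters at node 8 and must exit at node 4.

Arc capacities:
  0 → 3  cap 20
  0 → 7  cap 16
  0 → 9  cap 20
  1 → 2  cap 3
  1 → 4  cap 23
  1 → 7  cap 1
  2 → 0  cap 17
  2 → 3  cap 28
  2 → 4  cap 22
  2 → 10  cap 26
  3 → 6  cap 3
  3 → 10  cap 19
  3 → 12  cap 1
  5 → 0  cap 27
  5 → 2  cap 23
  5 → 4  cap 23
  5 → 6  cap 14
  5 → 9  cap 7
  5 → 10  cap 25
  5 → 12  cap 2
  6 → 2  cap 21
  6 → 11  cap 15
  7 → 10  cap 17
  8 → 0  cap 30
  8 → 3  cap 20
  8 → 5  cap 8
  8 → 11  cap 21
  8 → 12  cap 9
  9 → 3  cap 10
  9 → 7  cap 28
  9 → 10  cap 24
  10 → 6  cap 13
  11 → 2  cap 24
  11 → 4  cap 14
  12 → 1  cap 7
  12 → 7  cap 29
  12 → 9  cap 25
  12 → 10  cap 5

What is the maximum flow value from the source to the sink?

Maximum flow value: 51

augment #1: 8→5→4 bottleneck 8, total now 8
augment #2: 8→11→4 bottleneck 14, total now 22
augment #3: 8→11→2→4 bottleneck 7, total now 29
augment #4: 8→12→1→4 bottleneck 7, total now 36
augment #5: 8→3→6→2→4 bottleneck 3, total now 39
augment #6: 8→3→10→6→2→4 bottleneck 12, total now 51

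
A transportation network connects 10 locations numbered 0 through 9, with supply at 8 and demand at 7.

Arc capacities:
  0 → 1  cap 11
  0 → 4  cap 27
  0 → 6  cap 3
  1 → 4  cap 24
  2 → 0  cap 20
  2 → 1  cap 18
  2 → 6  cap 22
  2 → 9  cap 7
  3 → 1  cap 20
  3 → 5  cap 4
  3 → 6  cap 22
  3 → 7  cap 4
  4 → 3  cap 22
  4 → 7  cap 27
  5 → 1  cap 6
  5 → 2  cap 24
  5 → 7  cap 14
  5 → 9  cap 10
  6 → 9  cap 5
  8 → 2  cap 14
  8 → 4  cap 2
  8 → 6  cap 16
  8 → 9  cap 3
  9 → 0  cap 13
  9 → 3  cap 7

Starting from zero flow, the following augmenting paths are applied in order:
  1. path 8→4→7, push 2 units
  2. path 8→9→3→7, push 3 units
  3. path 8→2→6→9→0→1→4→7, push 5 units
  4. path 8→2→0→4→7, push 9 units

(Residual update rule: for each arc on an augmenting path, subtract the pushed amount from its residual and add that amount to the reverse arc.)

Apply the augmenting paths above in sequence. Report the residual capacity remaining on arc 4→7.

after path 1 (8→4→7, push 2): res(4,7)=25
after path 2 (8→9→3→7, push 3): res(4,7)=25
after path 3 (8→2→6→9→0→1→4→7, push 5): res(4,7)=20
after path 4 (8→2→0→4→7, push 9): res(4,7)=11

Residual capacity of (4,7): 11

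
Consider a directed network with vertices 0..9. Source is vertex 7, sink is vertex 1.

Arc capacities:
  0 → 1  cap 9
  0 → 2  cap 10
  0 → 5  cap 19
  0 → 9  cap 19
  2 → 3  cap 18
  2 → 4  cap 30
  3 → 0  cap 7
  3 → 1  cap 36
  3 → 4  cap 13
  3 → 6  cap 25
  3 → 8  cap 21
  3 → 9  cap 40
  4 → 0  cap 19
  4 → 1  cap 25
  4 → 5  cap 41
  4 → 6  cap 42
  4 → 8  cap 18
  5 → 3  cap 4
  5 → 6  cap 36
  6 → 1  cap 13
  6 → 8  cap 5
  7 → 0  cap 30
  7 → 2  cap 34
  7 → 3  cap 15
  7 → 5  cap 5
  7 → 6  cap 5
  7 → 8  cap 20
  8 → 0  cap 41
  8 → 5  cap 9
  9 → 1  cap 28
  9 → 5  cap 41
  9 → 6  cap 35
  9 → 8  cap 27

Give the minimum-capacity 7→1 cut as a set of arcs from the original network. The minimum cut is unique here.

Min-cut arcs: {(0,1), (0,9), (2,3), (4,1), (5,3), (6,1), (7,3)} (total capacity 103)

augment #1: 7→0→1 push 9
augment #2: 7→3→1 push 15
augment #3: 7→6→1 push 5
augment #4: 7→0→9→1 push 19
augment #5: 7→2→3→1 push 18
augment #6: 7→2→4→1 push 16
augment #7: 7→5→3→1 push 3
augment #8: 7→5→6→1 push 2
augment #9: 7→0→2→4→1 push 2
augment #10: 7→8→5→6→1 push 6
augment #11: 7→8→0→2→4→1 push 7
augment #12: 7→8→5→3→9→1 push 1
max flow = 103; residual-reachable set from 7 gives S-side
cut edges (S→T): {(0,1), (0,9), (2,3), (4,1), (5,3), (6,1), (7,3)} total cap 103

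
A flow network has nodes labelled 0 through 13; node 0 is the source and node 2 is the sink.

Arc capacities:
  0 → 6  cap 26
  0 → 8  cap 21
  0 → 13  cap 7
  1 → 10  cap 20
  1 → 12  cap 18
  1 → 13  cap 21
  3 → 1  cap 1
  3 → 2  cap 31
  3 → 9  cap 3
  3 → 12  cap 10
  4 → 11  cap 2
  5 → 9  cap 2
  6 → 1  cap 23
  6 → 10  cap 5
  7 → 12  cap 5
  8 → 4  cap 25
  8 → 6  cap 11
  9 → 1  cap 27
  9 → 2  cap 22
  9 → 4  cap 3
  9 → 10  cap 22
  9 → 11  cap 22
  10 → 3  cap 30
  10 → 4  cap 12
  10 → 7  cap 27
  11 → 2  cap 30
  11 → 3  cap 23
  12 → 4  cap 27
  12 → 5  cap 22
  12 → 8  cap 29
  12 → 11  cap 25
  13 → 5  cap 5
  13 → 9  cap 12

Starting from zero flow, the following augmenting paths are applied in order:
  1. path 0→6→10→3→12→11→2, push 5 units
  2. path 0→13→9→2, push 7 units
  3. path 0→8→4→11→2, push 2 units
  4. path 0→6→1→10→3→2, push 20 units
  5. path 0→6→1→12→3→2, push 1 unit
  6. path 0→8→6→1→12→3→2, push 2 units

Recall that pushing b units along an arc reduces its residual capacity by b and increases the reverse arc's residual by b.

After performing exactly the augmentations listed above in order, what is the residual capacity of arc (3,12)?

Residual capacity of (3,12): 8

after path 1 (0→6→10→3→12→11→2, push 5): res(3,12)=5
after path 2 (0→13→9→2, push 7): res(3,12)=5
after path 3 (0→8→4→11→2, push 2): res(3,12)=5
after path 4 (0→6→1→10→3→2, push 20): res(3,12)=5
after path 5 (0→6→1→12→3→2, push 1): res(3,12)=6
after path 6 (0→8→6→1→12→3→2, push 2): res(3,12)=8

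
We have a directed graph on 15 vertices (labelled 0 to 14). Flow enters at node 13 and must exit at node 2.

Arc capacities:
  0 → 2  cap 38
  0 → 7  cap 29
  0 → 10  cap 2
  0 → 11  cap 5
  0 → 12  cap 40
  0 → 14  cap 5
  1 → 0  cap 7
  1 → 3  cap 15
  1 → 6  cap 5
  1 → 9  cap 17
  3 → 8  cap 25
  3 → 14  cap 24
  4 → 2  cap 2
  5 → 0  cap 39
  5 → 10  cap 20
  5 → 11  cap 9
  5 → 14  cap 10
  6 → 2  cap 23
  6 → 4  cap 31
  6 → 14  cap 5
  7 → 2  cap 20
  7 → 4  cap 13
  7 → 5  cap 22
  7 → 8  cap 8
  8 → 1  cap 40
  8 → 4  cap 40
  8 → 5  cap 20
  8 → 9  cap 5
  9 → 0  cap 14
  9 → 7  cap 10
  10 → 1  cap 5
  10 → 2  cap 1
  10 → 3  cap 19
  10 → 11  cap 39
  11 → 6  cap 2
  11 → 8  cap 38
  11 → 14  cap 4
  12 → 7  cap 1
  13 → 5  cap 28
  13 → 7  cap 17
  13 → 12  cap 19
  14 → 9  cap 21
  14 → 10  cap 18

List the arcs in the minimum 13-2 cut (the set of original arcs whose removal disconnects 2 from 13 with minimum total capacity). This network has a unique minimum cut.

Min-cut arcs: {(12,7), (13,5), (13,7)} (total capacity 46)

augment #1: 13→7→2 push 17
augment #2: 13→5→0→2 push 28
augment #3: 13→12→7→2 push 1
max flow = 46; residual-reachable set from 13 gives S-side
cut edges (S→T): {(12,7), (13,5), (13,7)} total cap 46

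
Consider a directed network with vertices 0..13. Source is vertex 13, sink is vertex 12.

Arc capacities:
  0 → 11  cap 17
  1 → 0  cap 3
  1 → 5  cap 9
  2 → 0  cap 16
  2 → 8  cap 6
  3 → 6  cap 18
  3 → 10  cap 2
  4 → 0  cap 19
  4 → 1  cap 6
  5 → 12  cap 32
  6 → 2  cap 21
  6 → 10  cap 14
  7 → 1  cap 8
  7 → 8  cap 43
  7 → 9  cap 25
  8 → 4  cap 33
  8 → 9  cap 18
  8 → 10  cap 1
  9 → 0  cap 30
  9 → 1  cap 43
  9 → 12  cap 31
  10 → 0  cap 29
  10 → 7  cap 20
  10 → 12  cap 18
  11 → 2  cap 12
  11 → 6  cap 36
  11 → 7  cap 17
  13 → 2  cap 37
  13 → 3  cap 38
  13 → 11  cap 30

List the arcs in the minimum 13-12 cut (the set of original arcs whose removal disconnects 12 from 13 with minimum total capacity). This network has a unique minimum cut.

Min-cut arcs: {(2,8), (3,10), (6,10), (11,7)} (total capacity 39)

augment #1: 13→3→10→12 push 2
augment #2: 13→2→8→9→12 push 6
augment #3: 13→3→6→10→12 push 14
augment #4: 13→11→7→9→12 push 17
max flow = 39; residual-reachable set from 13 gives S-side
cut edges (S→T): {(2,8), (3,10), (6,10), (11,7)} total cap 39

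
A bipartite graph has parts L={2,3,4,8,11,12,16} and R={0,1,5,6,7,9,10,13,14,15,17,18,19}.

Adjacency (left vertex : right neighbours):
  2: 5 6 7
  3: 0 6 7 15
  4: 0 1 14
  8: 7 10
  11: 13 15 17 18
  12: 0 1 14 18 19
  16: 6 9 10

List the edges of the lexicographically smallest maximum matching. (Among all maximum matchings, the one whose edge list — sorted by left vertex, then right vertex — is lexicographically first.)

|M| = 7 (so the lex-smallest maximum matching has 7 edges)
process left vertices in ascending order; for each, take the smallest-labelled available neighbour that still permits 7 edges overall, or leave it unmatched if none does
lex-smallest matching: {2-5, 3-0, 4-1, 8-7, 11-13, 12-14, 16-6}

Lex-smallest maximum matching: {(2,5), (3,0), (4,1), (8,7), (11,13), (12,14), (16,6)}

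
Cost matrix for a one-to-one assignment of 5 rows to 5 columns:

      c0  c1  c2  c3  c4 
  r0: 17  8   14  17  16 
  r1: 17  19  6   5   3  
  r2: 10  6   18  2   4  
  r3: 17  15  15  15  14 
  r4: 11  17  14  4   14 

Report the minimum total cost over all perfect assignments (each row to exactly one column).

Minimum assignment cost: 39

one of 2 optimal assignments: row0→col1 (cost 8), row1→col2 (cost 6), row2→col4 (cost 4), row3→col0 (cost 17), row4→col3 (cost 4)
total = 8 + 6 + 4 + 17 + 4 = 39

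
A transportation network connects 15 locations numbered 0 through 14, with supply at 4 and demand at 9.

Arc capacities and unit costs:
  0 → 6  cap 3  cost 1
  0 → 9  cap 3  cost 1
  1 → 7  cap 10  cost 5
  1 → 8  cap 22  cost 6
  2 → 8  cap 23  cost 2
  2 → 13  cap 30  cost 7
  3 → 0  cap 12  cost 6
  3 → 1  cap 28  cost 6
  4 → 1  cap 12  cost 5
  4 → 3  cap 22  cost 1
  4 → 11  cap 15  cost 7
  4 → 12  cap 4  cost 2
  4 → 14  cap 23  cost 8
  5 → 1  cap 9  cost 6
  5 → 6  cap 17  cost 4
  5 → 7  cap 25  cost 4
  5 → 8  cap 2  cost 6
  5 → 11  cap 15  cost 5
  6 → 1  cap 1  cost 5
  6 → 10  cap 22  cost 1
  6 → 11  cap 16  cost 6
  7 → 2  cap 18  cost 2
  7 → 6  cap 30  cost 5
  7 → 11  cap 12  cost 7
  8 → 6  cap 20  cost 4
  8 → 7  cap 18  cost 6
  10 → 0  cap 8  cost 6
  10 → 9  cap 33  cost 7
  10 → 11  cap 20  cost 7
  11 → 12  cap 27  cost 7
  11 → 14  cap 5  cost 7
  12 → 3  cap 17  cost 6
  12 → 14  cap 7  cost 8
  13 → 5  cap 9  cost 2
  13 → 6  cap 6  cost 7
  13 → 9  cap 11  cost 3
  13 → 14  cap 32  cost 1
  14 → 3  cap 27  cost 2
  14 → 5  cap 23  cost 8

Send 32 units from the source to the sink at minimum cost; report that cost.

shortest-cost path #1: 4→3→0→9 push 3 @ unit cost 8 (adds 24)
shortest-cost path #2: 4→3→0→6→10→9 push 3 @ unit cost 16 (adds 48)
shortest-cost path #3: 4→1→7→2→13→9 push 10 @ unit cost 22 (adds 220)
shortest-cost path #4: 4→1→8→6→10→9 push 2 @ unit cost 23 (adds 46)
shortest-cost path #5: 4→3→1→8→6→10→9 push 14 @ unit cost 25 (adds 350)
total cost = 688

Minimum cost for 32 units: 688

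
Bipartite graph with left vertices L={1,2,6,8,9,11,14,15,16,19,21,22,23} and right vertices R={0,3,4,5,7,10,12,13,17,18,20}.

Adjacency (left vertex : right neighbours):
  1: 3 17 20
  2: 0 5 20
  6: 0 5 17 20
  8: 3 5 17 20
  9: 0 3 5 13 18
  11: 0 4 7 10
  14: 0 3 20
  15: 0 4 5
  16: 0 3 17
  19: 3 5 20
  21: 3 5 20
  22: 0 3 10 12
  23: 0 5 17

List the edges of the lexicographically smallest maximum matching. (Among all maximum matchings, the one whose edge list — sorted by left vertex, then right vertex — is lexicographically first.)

|M| = 9 (so the lex-smallest maximum matching has 9 edges)
process left vertices in ascending order; for each, take the smallest-labelled available neighbour that still permits 9 edges overall, or leave it unmatched if none does
lex-smallest matching: {1-3, 2-0, 6-5, 8-17, 9-13, 11-7, 14-20, 15-4, 22-10}

Lex-smallest maximum matching: {(1,3), (2,0), (6,5), (8,17), (9,13), (11,7), (14,20), (15,4), (22,10)}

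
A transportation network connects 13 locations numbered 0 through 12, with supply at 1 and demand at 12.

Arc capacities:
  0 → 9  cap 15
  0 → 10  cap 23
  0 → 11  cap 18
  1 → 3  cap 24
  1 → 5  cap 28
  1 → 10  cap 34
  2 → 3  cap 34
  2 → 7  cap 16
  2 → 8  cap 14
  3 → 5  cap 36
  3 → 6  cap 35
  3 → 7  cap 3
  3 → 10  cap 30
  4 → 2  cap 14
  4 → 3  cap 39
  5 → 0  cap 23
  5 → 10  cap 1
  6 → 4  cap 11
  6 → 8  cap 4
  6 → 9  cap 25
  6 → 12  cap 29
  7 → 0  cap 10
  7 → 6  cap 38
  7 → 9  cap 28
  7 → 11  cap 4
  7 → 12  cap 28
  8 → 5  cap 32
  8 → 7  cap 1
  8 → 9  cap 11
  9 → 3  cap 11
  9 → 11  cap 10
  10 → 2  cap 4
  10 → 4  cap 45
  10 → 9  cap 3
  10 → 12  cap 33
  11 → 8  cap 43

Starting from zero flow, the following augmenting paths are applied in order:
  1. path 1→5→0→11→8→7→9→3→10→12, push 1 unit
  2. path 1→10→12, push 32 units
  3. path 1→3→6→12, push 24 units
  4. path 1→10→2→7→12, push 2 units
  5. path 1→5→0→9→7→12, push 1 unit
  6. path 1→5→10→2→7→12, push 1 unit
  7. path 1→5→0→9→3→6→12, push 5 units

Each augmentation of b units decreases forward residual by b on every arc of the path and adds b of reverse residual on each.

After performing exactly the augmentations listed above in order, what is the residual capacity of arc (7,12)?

after path 1 (1→5→0→11→8→7→9→3→10→12, push 1): res(7,12)=28
after path 2 (1→10→12, push 32): res(7,12)=28
after path 3 (1→3→6→12, push 24): res(7,12)=28
after path 4 (1→10→2→7→12, push 2): res(7,12)=26
after path 5 (1→5→0→9→7→12, push 1): res(7,12)=25
after path 6 (1→5→10→2→7→12, push 1): res(7,12)=24
after path 7 (1→5→0→9→3→6→12, push 5): res(7,12)=24

Residual capacity of (7,12): 24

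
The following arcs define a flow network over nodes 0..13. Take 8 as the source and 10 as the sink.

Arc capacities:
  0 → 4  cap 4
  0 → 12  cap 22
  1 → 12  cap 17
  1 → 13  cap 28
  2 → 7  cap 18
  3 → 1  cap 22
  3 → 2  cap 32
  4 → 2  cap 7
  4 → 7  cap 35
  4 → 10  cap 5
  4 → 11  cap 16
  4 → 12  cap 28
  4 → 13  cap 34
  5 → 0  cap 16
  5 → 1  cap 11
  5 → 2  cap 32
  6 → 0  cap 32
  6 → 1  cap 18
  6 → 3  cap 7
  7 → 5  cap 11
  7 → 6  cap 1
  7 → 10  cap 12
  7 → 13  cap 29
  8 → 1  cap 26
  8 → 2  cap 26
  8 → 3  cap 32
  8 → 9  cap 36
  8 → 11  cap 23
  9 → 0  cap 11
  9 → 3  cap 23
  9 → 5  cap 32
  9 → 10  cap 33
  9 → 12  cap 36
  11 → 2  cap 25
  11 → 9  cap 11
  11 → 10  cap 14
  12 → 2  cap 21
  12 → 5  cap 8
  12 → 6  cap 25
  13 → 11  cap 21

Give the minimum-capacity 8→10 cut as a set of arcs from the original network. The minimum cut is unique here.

Min-cut arcs: {(0,4), (7,10), (9,10), (11,10)} (total capacity 63)

augment #1: 8→9→10 push 33
augment #2: 8→11→10 push 14
augment #3: 8→2→7→10 push 12
augment #4: 8→9→0→4→10 push 3
augment #5: 8→11→9→0→4→10 push 1
max flow = 63; residual-reachable set from 8 gives S-side
cut edges (S→T): {(0,4), (7,10), (9,10), (11,10)} total cap 63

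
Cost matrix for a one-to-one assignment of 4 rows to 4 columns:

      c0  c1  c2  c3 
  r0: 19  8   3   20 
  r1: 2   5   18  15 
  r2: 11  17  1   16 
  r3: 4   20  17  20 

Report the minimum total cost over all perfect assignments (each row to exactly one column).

Minimum assignment cost: 28

one of 2 optimal assignments: row0→col1 (cost 8), row1→col3 (cost 15), row2→col2 (cost 1), row3→col0 (cost 4)
total = 8 + 15 + 1 + 4 = 28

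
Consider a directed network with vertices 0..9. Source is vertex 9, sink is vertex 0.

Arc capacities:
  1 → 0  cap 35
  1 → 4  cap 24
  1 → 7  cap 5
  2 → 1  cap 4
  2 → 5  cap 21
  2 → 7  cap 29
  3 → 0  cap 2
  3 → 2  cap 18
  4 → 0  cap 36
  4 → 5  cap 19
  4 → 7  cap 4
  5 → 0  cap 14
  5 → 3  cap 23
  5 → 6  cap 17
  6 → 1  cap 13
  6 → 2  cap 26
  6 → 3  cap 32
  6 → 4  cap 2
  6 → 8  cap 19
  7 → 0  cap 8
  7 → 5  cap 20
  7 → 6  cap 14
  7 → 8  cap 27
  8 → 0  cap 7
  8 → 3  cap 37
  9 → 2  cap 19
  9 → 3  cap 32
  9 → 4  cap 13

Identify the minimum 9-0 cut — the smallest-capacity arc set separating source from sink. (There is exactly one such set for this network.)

augment #1: 9→3→0 push 2
augment #2: 9→4→0 push 13
augment #3: 9→2→1→0 push 4
augment #4: 9→2→5→0 push 14
augment #5: 9→2→7→0 push 1
augment #6: 9→3→2→7→0 push 7
augment #7: 9→3→2→7→8→0 push 7
augment #8: 9→3→2→5→6→1→0 push 4
max flow = 52; residual-reachable set from 9 gives S-side
cut edges (S→T): {(3,0), (3,2), (9,2), (9,4)} total cap 52

Min-cut arcs: {(3,0), (3,2), (9,2), (9,4)} (total capacity 52)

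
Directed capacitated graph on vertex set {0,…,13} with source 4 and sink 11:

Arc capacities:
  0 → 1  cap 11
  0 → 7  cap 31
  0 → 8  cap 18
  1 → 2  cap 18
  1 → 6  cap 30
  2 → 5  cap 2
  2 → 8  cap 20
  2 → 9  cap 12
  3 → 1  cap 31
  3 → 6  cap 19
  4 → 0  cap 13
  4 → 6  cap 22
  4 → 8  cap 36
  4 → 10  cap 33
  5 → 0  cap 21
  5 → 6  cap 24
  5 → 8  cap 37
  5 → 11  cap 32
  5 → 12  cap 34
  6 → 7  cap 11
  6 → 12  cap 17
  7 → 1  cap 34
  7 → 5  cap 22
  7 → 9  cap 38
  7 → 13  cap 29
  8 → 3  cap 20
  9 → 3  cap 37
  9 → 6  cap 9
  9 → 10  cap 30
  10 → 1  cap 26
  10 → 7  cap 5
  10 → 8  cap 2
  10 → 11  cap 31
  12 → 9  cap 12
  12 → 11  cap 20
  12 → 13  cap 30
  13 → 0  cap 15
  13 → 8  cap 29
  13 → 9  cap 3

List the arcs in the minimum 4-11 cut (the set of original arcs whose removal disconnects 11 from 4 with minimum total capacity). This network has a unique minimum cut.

Min-cut arcs: {(2,5), (6,12), (7,5), (10,11)} (total capacity 72)

augment #1: 4→10→11 push 31
augment #2: 4→6→12→11 push 17
augment #3: 4→0→7→5→11 push 13
augment #4: 4→6→7→5→11 push 5
augment #5: 4→10→7→5→11 push 2
augment #6: 4→8→3→1→2→5→11 push 2
augment #7: 4→8→3→6→7→5→11 push 2
max flow = 72; residual-reachable set from 4 gives S-side
cut edges (S→T): {(2,5), (6,12), (7,5), (10,11)} total cap 72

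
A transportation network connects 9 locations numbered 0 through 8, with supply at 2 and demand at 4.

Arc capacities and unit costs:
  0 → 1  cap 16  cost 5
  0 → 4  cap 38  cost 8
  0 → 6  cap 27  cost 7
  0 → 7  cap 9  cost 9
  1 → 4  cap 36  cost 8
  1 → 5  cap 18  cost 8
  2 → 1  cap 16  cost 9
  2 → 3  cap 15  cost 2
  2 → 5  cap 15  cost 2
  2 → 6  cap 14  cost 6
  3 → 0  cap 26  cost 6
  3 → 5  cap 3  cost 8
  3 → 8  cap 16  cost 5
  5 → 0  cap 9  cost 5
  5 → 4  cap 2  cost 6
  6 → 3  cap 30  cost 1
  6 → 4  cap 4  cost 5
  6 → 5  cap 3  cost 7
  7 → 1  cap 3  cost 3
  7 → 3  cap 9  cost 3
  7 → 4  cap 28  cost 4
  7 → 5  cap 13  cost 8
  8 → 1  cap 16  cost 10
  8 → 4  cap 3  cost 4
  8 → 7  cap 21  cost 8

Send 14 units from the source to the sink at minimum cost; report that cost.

Minimum cost for 14 units: 168

shortest-cost path #1: 2→5→4 push 2 @ unit cost 8 (adds 16)
shortest-cost path #2: 2→6→4 push 4 @ unit cost 11 (adds 44)
shortest-cost path #3: 2→3→8→4 push 3 @ unit cost 11 (adds 33)
shortest-cost path #4: 2→5→0→4 push 5 @ unit cost 15 (adds 75)
total cost = 168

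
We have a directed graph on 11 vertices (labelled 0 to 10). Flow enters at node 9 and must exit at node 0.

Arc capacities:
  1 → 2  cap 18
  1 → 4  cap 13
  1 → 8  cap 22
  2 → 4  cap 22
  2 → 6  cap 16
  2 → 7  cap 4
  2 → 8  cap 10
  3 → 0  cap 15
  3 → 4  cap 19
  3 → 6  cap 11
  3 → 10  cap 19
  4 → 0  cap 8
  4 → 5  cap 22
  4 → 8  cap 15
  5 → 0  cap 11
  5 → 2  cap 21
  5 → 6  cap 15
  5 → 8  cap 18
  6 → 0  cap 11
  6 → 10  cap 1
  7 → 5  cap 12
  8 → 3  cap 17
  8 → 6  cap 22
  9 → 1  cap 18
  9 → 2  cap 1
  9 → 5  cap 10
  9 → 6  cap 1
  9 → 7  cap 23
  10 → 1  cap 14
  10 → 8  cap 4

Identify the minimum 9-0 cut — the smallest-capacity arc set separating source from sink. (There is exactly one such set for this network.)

augment #1: 9→5→0 push 10
augment #2: 9→6→0 push 1
augment #3: 9→1→4→0 push 8
augment #4: 9→2→6→0 push 1
augment #5: 9→7→5→0 push 1
augment #6: 9→1→2→6→0 push 9
augment #7: 9→1→8→3→0 push 1
augment #8: 9→7→5→8→3→0 push 11
max flow = 42; residual-reachable set from 9 gives S-side
cut edges (S→T): {(7,5), (9,1), (9,2), (9,5), (9,6)} total cap 42

Min-cut arcs: {(7,5), (9,1), (9,2), (9,5), (9,6)} (total capacity 42)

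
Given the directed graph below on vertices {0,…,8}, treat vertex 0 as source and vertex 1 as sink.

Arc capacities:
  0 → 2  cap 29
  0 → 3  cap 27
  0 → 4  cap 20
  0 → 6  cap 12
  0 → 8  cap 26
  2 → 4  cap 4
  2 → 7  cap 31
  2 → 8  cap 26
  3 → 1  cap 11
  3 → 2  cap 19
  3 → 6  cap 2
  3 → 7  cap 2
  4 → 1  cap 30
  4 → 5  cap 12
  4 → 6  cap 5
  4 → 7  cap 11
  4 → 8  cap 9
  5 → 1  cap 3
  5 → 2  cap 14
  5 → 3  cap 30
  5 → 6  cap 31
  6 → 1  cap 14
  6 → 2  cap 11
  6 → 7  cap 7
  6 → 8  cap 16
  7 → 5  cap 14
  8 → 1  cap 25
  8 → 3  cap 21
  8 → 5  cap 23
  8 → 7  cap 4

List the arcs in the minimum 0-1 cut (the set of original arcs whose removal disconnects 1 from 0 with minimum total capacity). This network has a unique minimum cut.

Min-cut arcs: {(0,4), (2,4), (3,1), (5,1), (6,1), (8,1)} (total capacity 77)

augment #1: 0→3→1 push 11
augment #2: 0→4→1 push 20
augment #3: 0→6→1 push 12
augment #4: 0→8→1 push 25
augment #5: 0→2→4→1 push 4
augment #6: 0→3→6→1 push 2
augment #7: 0→8→5→1 push 1
augment #8: 0→2→7→5→1 push 2
max flow = 77; residual-reachable set from 0 gives S-side
cut edges (S→T): {(0,4), (2,4), (3,1), (5,1), (6,1), (8,1)} total cap 77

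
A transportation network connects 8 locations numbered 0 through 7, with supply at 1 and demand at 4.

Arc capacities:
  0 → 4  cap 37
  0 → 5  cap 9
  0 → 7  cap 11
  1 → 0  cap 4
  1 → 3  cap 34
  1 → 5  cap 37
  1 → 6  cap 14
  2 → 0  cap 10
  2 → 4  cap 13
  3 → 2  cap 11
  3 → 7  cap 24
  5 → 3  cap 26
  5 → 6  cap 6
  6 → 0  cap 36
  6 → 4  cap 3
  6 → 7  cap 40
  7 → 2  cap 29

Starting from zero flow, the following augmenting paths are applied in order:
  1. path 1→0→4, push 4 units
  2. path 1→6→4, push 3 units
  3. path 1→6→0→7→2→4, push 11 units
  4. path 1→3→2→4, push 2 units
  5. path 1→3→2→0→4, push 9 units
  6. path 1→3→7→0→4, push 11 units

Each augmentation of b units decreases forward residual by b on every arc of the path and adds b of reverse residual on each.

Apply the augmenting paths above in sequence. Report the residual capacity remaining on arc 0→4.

after path 1 (1→0→4, push 4): res(0,4)=33
after path 2 (1→6→4, push 3): res(0,4)=33
after path 3 (1→6→0→7→2→4, push 11): res(0,4)=33
after path 4 (1→3→2→4, push 2): res(0,4)=33
after path 5 (1→3→2→0→4, push 9): res(0,4)=24
after path 6 (1→3→7→0→4, push 11): res(0,4)=13

Residual capacity of (0,4): 13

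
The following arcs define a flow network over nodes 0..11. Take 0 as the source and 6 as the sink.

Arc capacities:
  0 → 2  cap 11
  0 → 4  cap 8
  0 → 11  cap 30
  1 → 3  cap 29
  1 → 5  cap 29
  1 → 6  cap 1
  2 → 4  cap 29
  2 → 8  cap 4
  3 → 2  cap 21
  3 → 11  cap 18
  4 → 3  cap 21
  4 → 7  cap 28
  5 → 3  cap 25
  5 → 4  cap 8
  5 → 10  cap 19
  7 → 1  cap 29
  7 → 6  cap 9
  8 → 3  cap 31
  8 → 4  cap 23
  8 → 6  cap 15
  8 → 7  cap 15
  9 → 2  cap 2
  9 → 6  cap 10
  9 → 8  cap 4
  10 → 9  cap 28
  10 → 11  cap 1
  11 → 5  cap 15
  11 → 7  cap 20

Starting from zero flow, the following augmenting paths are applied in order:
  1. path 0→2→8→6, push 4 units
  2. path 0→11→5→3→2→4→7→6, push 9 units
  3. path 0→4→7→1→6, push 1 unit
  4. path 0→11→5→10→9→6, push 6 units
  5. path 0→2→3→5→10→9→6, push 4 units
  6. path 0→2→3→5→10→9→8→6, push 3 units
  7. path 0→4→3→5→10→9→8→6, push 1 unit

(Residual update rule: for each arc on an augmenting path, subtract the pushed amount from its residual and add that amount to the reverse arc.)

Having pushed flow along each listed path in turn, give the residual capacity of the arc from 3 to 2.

Residual capacity of (3,2): 19

after path 1 (0→2→8→6, push 4): res(3,2)=21
after path 2 (0→11→5→3→2→4→7→6, push 9): res(3,2)=12
after path 3 (0→4→7→1→6, push 1): res(3,2)=12
after path 4 (0→11→5→10→9→6, push 6): res(3,2)=12
after path 5 (0→2→3→5→10→9→6, push 4): res(3,2)=16
after path 6 (0→2→3→5→10→9→8→6, push 3): res(3,2)=19
after path 7 (0→4→3→5→10→9→8→6, push 1): res(3,2)=19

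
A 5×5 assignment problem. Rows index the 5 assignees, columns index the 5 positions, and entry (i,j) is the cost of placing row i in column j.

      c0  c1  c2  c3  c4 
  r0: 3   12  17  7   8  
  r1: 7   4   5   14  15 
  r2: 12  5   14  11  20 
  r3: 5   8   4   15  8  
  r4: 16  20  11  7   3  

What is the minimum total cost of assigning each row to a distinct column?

one of 2 optimal assignments: row0→col0 (cost 3), row1→col1 (cost 4), row2→col3 (cost 11), row3→col2 (cost 4), row4→col4 (cost 3)
total = 3 + 4 + 11 + 4 + 3 = 25

Minimum assignment cost: 25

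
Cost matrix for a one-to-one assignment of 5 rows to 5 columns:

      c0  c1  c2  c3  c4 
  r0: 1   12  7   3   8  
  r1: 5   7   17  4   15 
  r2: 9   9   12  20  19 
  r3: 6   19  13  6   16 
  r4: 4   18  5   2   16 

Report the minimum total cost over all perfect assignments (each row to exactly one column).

optimal assignment: row0→col4 (cost 8), row1→col3 (cost 4), row2→col1 (cost 9), row3→col0 (cost 6), row4→col2 (cost 5)
total = 8 + 4 + 9 + 6 + 5 = 32

Minimum assignment cost: 32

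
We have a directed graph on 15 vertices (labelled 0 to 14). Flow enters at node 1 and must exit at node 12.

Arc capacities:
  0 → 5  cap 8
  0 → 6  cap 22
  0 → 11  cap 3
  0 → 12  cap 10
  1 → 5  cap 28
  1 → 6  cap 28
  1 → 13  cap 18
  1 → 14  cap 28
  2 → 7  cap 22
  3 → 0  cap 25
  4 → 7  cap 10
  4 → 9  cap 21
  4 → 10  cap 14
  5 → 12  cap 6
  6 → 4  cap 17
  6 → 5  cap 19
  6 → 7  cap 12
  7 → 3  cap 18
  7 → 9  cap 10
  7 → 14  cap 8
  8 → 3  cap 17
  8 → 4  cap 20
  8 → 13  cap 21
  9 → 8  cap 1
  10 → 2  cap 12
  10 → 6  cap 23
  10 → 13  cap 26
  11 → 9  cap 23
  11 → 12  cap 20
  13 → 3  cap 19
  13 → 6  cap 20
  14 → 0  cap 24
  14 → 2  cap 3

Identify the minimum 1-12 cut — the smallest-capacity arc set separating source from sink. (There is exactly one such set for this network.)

augment #1: 1→5→12 push 6
augment #2: 1→14→0→12 push 10
augment #3: 1→14→0→11→12 push 3
max flow = 19; residual-reachable set from 1 gives S-side
cut edges (S→T): {(0,11), (0,12), (5,12)} total cap 19

Min-cut arcs: {(0,11), (0,12), (5,12)} (total capacity 19)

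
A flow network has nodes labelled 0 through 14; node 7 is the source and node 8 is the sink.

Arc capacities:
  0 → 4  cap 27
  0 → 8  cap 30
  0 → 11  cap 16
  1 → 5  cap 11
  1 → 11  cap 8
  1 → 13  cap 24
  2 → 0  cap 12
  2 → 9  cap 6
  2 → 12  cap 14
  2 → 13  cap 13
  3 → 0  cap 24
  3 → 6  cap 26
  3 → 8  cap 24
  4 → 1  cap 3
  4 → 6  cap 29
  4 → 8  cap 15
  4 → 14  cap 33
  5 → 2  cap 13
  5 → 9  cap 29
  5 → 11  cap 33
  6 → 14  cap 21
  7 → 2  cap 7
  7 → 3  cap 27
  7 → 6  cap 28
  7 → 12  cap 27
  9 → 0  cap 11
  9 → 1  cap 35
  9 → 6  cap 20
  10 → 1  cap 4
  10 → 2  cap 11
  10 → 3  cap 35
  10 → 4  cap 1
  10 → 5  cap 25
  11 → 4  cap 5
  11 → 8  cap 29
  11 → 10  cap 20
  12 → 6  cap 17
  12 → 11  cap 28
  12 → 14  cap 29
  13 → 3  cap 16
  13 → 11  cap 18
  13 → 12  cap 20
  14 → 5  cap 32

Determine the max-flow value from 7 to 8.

Maximum flow value: 82

augment #1: 7→3→8 bottleneck 24, total now 24
augment #2: 7→2→0→8 bottleneck 7, total now 31
augment #3: 7→3→0→8 bottleneck 3, total now 34
augment #4: 7→12→11→8 bottleneck 27, total now 61
augment #5: 7→6→14→5→11→8 bottleneck 2, total now 63
augment #6: 7→6→14→5→2→0→8 bottleneck 5, total now 68
augment #7: 7→6→14→5→9→0→8 bottleneck 11, total now 79
augment #8: 7→6→14→5→11→4→8 bottleneck 3, total now 82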